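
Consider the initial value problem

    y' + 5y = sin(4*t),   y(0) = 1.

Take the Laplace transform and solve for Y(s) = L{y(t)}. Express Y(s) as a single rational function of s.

Y(s) = (s^2 + 20)/(s^3 + 5*s^2 + 16*s + 80)

Laplace-transform each side.
Using L{y'} = sY - y(0) = sY - 1, the left side becomes (s + 5)Y - (1).
The right side is L{sin(4*t)} = 4/(s^2 + 16).
So (s + 5)Y = 4/(s^2 + 16) + (1).
Divide through and combine into a single rational function.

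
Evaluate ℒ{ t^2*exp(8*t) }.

2/(s - 8)^3

L{e^(8t)} = 1/(s - 8).
Then apply L{t^2·g(t)} = (-1)^2 d^2/ds^2[G(s)] with G(s) = 1/(s - 8):
differentiating 2 times and applying the sign gives 2/(s - 8)^3.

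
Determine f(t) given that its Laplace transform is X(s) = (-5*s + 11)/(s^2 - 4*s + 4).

f(t) = t*exp(2*t) - 5*exp(2*t)

Factor the denominator: s^2 - 4*s + 4 = (s - 2)^2.
Partial fraction decomposition gives [-5/(s - 2)] + [(s - 2)^(-2)].
Invert each term: -5/(s - 2) ↔ -5e^(2t); 1/(s - 2)^2 ↔ t·e^(2t).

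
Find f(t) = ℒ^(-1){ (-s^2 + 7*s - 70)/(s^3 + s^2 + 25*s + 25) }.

f(t) = sin(5*t) + 2*cos(5*t) - 3*exp(-t)

Factor the denominator: s^3 + s^2 + 25*s + 25 = (s + 1)*(s^2 + 25).
Partial fraction decomposition gives [-3/(s + 1)] + [2*s/(s^2 + 25)] + [5/(s^2 + 25)].
Invert each term: -3/(s + 1) ↔ -3e^(-t); 2·s/(s^2 + 25) ↔ 2cos(5t); 1·5/(s^2 + 25) ↔ sin(5t).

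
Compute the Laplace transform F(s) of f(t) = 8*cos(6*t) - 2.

Apply the Laplace transform termwise.
L{-2} = -2/s; (8)·[L{cos(6t)} = s/(s^2 + 36)].

F(s) = 8*s/(s^2 + 36) - 2/s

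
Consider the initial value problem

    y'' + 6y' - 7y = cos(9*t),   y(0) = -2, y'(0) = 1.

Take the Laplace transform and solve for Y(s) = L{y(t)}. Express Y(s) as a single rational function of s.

Y(s) = (-2*s^3 - 11*s^2 - 161*s - 891)/(s^4 + 6*s^3 + 74*s^2 + 486*s - 567)

Apply the Laplace transform to the equation.
With L{y''} = s^2 Y - s·y(0) - y'(0) and L{y'} = sY - y(0), with y(0) = -2, y'(0) = 1: the LHS transforms to (s^2 + 6*s - 7)Y - (-2*s - 11).
The right side is L{cos(9*t)} = s/(s^2 + 81).
So (s^2 + 6*s - 7)Y = s/(s^2 + 81) + (-2*s - 11).
Isolate Y and clear denominators.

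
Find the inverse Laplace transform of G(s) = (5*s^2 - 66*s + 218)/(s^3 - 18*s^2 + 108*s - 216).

t^2*exp(6*t) - 6*t*exp(6*t) + 5*exp(6*t)

Factor the denominator: s^3 - 18*s^2 + 108*s - 216 = (s - 6)^3.
Partial fraction decomposition gives [5/(s - 6)] + [-6/(s - 6)^2] + [2/(s - 6)^3].
Invert each term: 5/(s - 6) ↔ 5e^(6t); -6/(s - 6)^2 ↔ -6t·e^(6t); 2/(s - 6)^3 ↔ (1)t^2·e^(6t).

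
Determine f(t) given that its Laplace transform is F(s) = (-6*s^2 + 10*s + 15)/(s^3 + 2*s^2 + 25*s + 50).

Factor the denominator: s^3 + 2*s^2 + 25*s + 50 = (s + 2)*(s^2 + 25).
Partial fraction decomposition gives [-1/(s + 2)] + [-5*s/(s^2 + 25)] + [20/(s^2 + 25)].
Invert each term: -1/(s + 2) ↔ -e^(-2t); -5·s/(s^2 + 25) ↔ -5cos(5t); 4·5/(s^2 + 25) ↔ 4sin(5t).

f(t) = 4*sin(5*t) - 5*cos(5*t) - exp(-2*t)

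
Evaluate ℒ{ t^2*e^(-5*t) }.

L{e^(-5t)} = 1/(s + 5).
Then apply L{t^2·g(t)} = (-1)^2 d^2/ds^2[G(s)] with G(s) = 1/(s + 5):
differentiating 2 times and applying the sign gives 2/(s + 5)^3.

2/(s + 5)^3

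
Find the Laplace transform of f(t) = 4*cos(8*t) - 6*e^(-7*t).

4*s/(s^2 + 64) - 6/(s + 7)

The transform is linear, so treat each term independently.
(-6)·[L{e^(-7t)} = 1/(s + 7)]; (4)·[L{cos(8t)} = s/(s^2 + 64)].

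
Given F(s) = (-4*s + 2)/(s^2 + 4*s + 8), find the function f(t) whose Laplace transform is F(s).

f(t) = 5*exp(-2*t)*sin(2*t) - 4*exp(-2*t)*cos(2*t)

Complete the square in the denominator: s^2 + 4*s + 8 = (s + 2)^2 + 2^2.
Split the numerator to match: -4*s + 2 = -4·(s + 2) + 5·2.
Invert each term: -4·(s + 2)/((s + 2)^2 + 4) ↔ -4e^(-2t)cos(2t); 5·2/((s + 2)^2 + 4) ↔ 5e^(-2t)sin(2t).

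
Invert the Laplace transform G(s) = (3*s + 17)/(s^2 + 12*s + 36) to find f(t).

Factor the denominator: s^2 + 12*s + 36 = (s + 6)^2.
Partial fraction decomposition gives [3/(s + 6)] + [-1/(s + 6)^2].
Invert each term: 3/(s + 6) ↔ 3e^(-6t); -1/(s + 6)^2 ↔ -t·e^(-6t).

f(t) = -t*exp(-6*t) + 3*exp(-6*t)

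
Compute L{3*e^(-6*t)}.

3/(s + 6)

L{3} = 3/s.
By the first shifting theorem, multiplying by e^(-6t) replaces s with s + 6.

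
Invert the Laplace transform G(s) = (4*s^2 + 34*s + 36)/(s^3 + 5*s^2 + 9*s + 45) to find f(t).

f(t) = 3*sin(3*t) + 5*cos(3*t) - exp(-5*t)

Factor the denominator: s^3 + 5*s^2 + 9*s + 45 = (s + 5)*(s^2 + 9).
Partial fraction decomposition gives [-1/(s + 5)] + [5*s/(s^2 + 9)] + [9/(s^2 + 9)].
Invert each term: -1/(s + 5) ↔ -e^(-5t); 5·s/(s^2 + 9) ↔ 5cos(3t); 3·3/(s^2 + 9) ↔ 3sin(3t).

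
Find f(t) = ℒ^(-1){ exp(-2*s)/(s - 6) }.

The factor e^(-2s) signals a time shift by c = 2 (second shifting theorem).
L{e^(6t)} = 1/(s - 6), so L^-1{1/(s - 6)} = exp(6*t).
Hence the inverse is u(t - 2) times that function evaluated at t - 2.

f(t) = Heaviside(t - 2)*(exp(6*t - 12))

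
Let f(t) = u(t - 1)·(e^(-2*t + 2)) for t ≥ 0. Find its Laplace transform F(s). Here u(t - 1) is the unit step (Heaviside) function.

F(s) = exp(-s)/(s + 2)

By the second shifting theorem, L{u(t - c)·g(t - c)} = e^(-cs)·G(s) with c = 1 and G(s) = L{g(t)}.
L{e^(-2t)} = 1/(s + 2).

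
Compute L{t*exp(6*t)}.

L{t} = 1!/s^2 = 1/s^2.
By the first shifting theorem, multiplying by e^(6t) replaces s with s - 6.

(s - 6)^(-2)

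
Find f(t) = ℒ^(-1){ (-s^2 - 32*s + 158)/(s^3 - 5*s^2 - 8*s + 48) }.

f(t) = 2*t*exp(4*t) - 6*exp(4*t) + 5*exp(-3*t)

Factor the denominator: s^3 - 5*s^2 - 8*s + 48 = (s - 4)^2*(s + 3).
Partial fraction decomposition gives [-6/(s - 4)] + [2/(s - 4)^2] + [5/(s + 3)].
Invert each term: -6/(s - 4) ↔ -6e^(4t); 2/(s - 4)^2 ↔ 2t·e^(4t); 5/(s + 3) ↔ 5e^(-3t).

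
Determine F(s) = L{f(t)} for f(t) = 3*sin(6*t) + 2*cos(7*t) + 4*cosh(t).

The transform is linear, so treat each term independently.
(2)·[L{cos(7t)} = s/(s^2 + 49)]; (4)·[L{cosh(t)} = s/(s^2 - 1)]; (3)·[L{sin(6t)} = 6/(s^2 + 36)].

F(s) = 2*s/(s^2 + 49) + 4*s/(s^2 - 1) + 18/(s^2 + 36)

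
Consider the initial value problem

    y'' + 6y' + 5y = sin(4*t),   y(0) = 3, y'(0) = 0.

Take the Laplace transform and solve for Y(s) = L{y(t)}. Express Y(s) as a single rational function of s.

Y(s) = (3*s^3 + 18*s^2 + 48*s + 292)/(s^4 + 6*s^3 + 21*s^2 + 96*s + 80)

Apply the Laplace transform to the equation.
With L{y''} = s^2 Y - s·y(0) - y'(0) and L{y'} = sY - y(0), with y(0) = 3, y'(0) = 0: the LHS transforms to (s^2 + 6*s + 5)Y - (3*s + 18).
The right side is L{sin(4*t)} = 4/(s^2 + 16).
So (s^2 + 6*s + 5)Y = 4/(s^2 + 16) + (3*s + 18).
Solve for Y(s) and write it as one ratio of polynomials.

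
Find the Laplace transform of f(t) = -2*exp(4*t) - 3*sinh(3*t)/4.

-9/(4*(s^2 - 9)) - 2/(s - 4)

Apply the Laplace transform termwise.
(-3/4)·[L{sinh(3t)} = 3/(s^2 - 9)]; (-2)·[L{e^(4t)} = 1/(s - 4)].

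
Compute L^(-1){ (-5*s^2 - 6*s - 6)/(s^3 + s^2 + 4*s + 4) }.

Factor the denominator: s^3 + s^2 + 4*s + 4 = (s + 1)*(s^2 + 4).
Partial fraction decomposition gives [-1/(s + 1)] + [-4*s/(s^2 + 4)] + [-2/(s^2 + 4)].
Invert each term: -1/(s + 1) ↔ -e^(-t); -4·s/(s^2 + 4) ↔ -4cos(2t); -1·2/(s^2 + 4) ↔ -sin(2t).

-sin(2*t) - 4*cos(2*t) - exp(-t)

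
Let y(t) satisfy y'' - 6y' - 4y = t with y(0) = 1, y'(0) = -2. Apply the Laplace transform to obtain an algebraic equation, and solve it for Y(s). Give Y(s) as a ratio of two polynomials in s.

Apply the Laplace transform to the equation.
Using L{y''} = s^2 Y - s·y(0) - y'(0) and L{y'} = sY - y(0), with y(0) = 1, y'(0) = -2, the left side becomes (s^2 - 6*s - 4)Y - (s - 8).
The right side is L{t} = s^(-2).
So (s^2 - 6*s - 4)Y = s^(-2) + (s - 8).
Divide through and combine into a single rational function.

Y(s) = (s^3 - 8*s^2 + 1)/(s^4 - 6*s^3 - 4*s^2)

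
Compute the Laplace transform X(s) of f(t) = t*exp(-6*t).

X(s) = (s + 6)^(-2)

L{e^(-6t)} = 1/(s + 6).
Then apply L{t·g(t)} = -d/ds[G(s)] with G(s) = 1/(s + 6):
differentiating 1 time and applying the sign gives (s + 6)^(-2).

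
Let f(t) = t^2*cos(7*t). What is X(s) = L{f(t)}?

X(s) = 2*s*(s^2 - 147)/(s^2 + 49)^3

L{cos(7t)} = s/(s^2 + 49).
Then apply L{t^2·g(t)} = (-1)^2 d^2/ds^2[G(s)] with G(s) = s/(s^2 + 49):
differentiating 2 times and applying the sign gives 2*s*(s^2 - 147)/(s^2 + 49)^3.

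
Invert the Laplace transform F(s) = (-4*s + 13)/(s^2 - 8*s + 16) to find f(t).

f(t) = -3*t*exp(4*t) - 4*exp(4*t)

Factor the denominator: s^2 - 8*s + 16 = (s - 4)^2.
Partial fraction decomposition gives [-4/(s - 4)] + [-3/(s - 4)^2].
Invert each term: -4/(s - 4) ↔ -4e^(4t); -3/(s - 4)^2 ↔ -3t·e^(4t).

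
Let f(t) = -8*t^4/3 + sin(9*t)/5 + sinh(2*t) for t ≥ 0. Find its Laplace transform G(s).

The transform is linear, so treat each term independently.
L{sinh(2t)} = 2/(s^2 - 4); (1/5)·[L{sin(9t)} = 9/(s^2 + 81)]; (-8/3)·[L{t^4} = 4!/s^5 = 24/s^5].

G(s) = 9/(5*(s^2 + 81)) + 2/(s^2 - 4) - 64/s^5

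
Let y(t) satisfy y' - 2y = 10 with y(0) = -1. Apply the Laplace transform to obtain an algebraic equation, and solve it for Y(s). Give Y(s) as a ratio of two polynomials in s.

Apply the Laplace transform to the equation.
The derivative rules (L{y'} = sY - y(0) = sY - (-1)) turn the left side into (s - 2)Y - (-1).
The right side is L{10} = 10/s.
So (s - 2)Y = 10/s + (-1).
Divide through and combine into a single rational function.

Y(s) = (-s + 10)/(s^2 - 2*s)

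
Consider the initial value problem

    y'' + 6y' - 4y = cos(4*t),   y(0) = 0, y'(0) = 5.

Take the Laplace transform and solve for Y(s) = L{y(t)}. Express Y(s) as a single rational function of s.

Take the Laplace transform of both sides.
Using L{y''} = s^2 Y - s·y(0) - y'(0) and L{y'} = sY - y(0), with y(0) = 0, y'(0) = 5, the left side becomes (s^2 + 6*s - 4)Y - (5).
The right side is L{cos(4*t)} = s/(s^2 + 16).
So (s^2 + 6*s - 4)Y = s/(s^2 + 16) + (5).
Solve for Y(s) and write it as one ratio of polynomials.

Y(s) = (5*s^2 + s + 80)/(s^4 + 6*s^3 + 12*s^2 + 96*s - 64)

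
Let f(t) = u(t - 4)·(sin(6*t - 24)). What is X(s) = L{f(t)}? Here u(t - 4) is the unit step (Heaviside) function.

X(s) = 6*exp(-4*s)/(s^2 + 36)

By the second shifting theorem, L{u(t - c)·g(t - c)} = e^(-cs)·G(s) with c = 4 and G(s) = L{g(t)}.
L{sin(6t)} = 6/(s^2 + 36).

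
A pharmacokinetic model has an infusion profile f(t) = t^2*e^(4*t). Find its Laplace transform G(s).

G(s) = 2/(s - 4)^3

L{e^(4t)} = 1/(s - 4).
Then apply L{t^2·g(t)} = (-1)^2 d^2/ds^2[H(s)] with H(s) = 1/(s - 4):
differentiating 2 times and applying the sign gives 2/(s - 4)^3.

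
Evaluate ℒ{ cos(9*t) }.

s/(s^2 + 81)

L{cos(9t)} = s/(s^2 + 81).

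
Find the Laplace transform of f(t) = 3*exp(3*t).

3/(s - 3)

L{3} = 3/s.
By the first shifting theorem, multiplying by e^(3t) replaces s with s - 3.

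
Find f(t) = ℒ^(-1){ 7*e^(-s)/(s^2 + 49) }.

The factor e^(-s) signals a time shift by c = 1 (second shifting theorem).
L{sin(7t)} = 7/(s^2 + 49), so L^-1{7/(s^2 + 49)} = sin(7*t).
Hence the inverse is u(t - 1) times that function evaluated at t - 1.

f(t) = Heaviside(t - 1)*(sin(7*t - 7))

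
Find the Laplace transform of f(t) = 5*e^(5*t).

L{5} = 5/s.
By the first shifting theorem, multiplying by e^(5t) replaces s with s - 5.

5/(s - 5)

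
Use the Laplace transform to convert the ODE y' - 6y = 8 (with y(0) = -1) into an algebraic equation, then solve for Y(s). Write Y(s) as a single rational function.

Apply the Laplace transform to the equation.
Using L{y'} = sY - y(0) = sY - (-1), the left side becomes (s - 6)Y - (-1).
The right side is L{8} = 8/s.
So (s - 6)Y = 8/s + (-1).
Solve for Y(s) and write it as one ratio of polynomials.

Y(s) = (-s + 8)/(s^2 - 6*s)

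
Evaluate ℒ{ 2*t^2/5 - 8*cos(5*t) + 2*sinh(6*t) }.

The transform is linear, so treat each term independently.
(-8)·[L{cos(5t)} = s/(s^2 + 25)]; (2/5)·[L{t^2} = 2!/s^3 = 2/s^3]; (2)·[L{sinh(6t)} = 6/(s^2 - 36)].

-8*s/(s^2 + 25) + 12/(s^2 - 36) + 4/(5*s^3)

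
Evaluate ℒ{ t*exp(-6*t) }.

(s + 6)^(-2)

L{e^(-6t)} = 1/(s + 6).
Then apply L{t·g(t)} = -d/ds[H(s)] with H(s) = 1/(s + 6):
differentiating 1 time and applying the sign gives (s + 6)^(-2).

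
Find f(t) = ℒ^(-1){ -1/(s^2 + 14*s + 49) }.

Rewrite the denominator: s^2 + 14*s + 49 = (s + 7)^2.
The form in (s + 7) signals a first-shifting-theorem factor e^(-7t).
Since L{t} = 1!/s^2 = 1/s^2, the inverse is t*e^(-7*t), scaled by -1.

f(t) = -t*exp(-7*t)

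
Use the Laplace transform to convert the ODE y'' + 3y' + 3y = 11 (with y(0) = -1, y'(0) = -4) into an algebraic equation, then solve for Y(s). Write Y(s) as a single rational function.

Y(s) = (-s^2 - 7*s + 11)/(s^3 + 3*s^2 + 3*s)

Take the Laplace transform of both sides.
Using L{y''} = s^2 Y - s·y(0) - y'(0) and L{y'} = sY - y(0), with y(0) = -1, y'(0) = -4, the left side becomes (s^2 + 3*s + 3)Y - (-s - 7).
The right side is L{11} = 11/s.
So (s^2 + 3*s + 3)Y = 11/s + (-s - 7).
Solve for Y(s) and write it as one ratio of polynomials.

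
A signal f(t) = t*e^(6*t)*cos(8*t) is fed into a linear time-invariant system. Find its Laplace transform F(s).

L{cos(8t)} = s/(s^2 + 64).
Multiplying by e^(6t) shifts s → s - 6, so L{e^(6*t)*cos(8*t)} = (s - 6)/((s - 6)^2 + 64).
Then apply L{t·g(t)} = -d/ds[G(s)] with G(s) = (s - 6)/((s - 6)^2 + 64):
differentiating 1 time and applying the sign gives (s - 14)*(s + 2)/(s^2 - 12*s + 100)^2.

F(s) = (s - 14)*(s + 2)/(s^2 - 12*s + 100)^2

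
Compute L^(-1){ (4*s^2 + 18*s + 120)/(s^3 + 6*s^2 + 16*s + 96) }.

3*sin(4*t) + cos(4*t) + 3*exp(-6*t)

Factor the denominator: s^3 + 6*s^2 + 16*s + 96 = (s + 6)*(s^2 + 16).
Partial fraction decomposition gives [3/(s + 6)] + [s/(s^2 + 16)] + [12/(s^2 + 16)].
Invert each term: 3/(s + 6) ↔ 3e^(-6t); 1·s/(s^2 + 16) ↔ cos(4t); 3·4/(s^2 + 16) ↔ 3sin(4t).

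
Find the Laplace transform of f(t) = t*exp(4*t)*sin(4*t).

8*(s - 4)/(s^2 - 8*s + 32)^2

L{sin(4t)} = 4/(s^2 + 16).
Multiplying by e^(4t) shifts s → s - 4, so L{exp(4*t)*sin(4*t)} = 4/((s - 4)^2 + 16).
Then apply L{t·g(t)} = -d/ds[G(s)] with G(s) = 4/((s - 4)^2 + 16):
differentiating 1 time and applying the sign gives 8*(s - 4)/(s^2 - 8*s + 32)^2.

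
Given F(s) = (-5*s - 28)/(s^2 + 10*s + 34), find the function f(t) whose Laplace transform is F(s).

Complete the square in the denominator: s^2 + 10*s + 34 = (s + 5)^2 + 3^2.
Split the numerator to match: -5*s - 28 = -5·(s + 5) - 1·3.
Invert each term: -5·(s + 5)/((s + 5)^2 + 9) ↔ -5e^(-5t)cos(3t); -1·3/((s + 5)^2 + 9) ↔ -e^(-5t)sin(3t).

f(t) = -exp(-5*t)*sin(3*t) - 5*exp(-5*t)*cos(3*t)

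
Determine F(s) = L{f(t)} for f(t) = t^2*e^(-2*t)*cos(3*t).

F(s) = 2*(s + 2)*(s^2 + 4*s - 23)/(s^2 + 4*s + 13)^3

L{cos(3t)} = s/(s^2 + 9).
Multiplying by e^(-2t) shifts s → s + 2, so L{e^(-2*t)*cos(3*t)} = (s + 2)/((s + 2)^2 + 9).
Then apply L{t^2·g(t)} = (-1)^2 d^2/ds^2[G(s)] with G(s) = (s + 2)/((s + 2)^2 + 9):
differentiating 2 times and applying the sign gives 2*(s + 2)*(s^2 + 4*s - 23)/(s^2 + 4*s + 13)^3.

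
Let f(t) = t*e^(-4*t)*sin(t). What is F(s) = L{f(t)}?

F(s) = 2*(s + 4)/(s^2 + 8*s + 17)^2

L{sin(t)} = 1/(s^2 + 1).
Multiplying by e^(-4t) shifts s → s + 4, so L{e^(-4*t)*sin(t)} = 1/((s + 4)^2 + 1).
Then apply L{t·g(t)} = -d/ds[G(s)] with G(s) = 1/((s + 4)^2 + 1):
differentiating 1 time and applying the sign gives 2*(s + 4)/(s^2 + 8*s + 17)^2.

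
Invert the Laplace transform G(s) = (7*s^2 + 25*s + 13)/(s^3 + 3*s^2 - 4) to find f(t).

f(t) = 3*t*exp(-2*t) + 5*exp(t) + 2*exp(-2*t)

Factor the denominator: s^3 + 3*s^2 - 4 = (s - 1)*(s + 2)^2.
Partial fraction decomposition gives [2/(s + 2)] + [3/(s + 2)^2] + [5/(s - 1)].
Invert each term: 2/(s + 2) ↔ 2e^(-2t); 3/(s + 2)^2 ↔ 3t·e^(-2t); 5/(s - 1) ↔ 5e^(t).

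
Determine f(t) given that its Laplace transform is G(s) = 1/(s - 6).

f(t) = exp(6*t)

Since L{e^(6t)} = 1/(s - 6), the inverse is exp(6*t).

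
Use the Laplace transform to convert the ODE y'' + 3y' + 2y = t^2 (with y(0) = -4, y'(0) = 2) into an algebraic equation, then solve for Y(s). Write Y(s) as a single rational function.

Y(s) = (-4*s^4 - 10*s^3 + 2)/(s^5 + 3*s^4 + 2*s^3)

Apply the Laplace transform to the equation.
Using L{y''} = s^2 Y - s·y(0) - y'(0) and L{y'} = sY - y(0), with y(0) = -4, y'(0) = 2, the left side becomes (s^2 + 3*s + 2)Y - (-4*s - 10).
The right side is L{t^2} = 2/s^3.
So (s^2 + 3*s + 2)Y = 2/s^3 + (-4*s - 10).
Isolate Y and clear denominators.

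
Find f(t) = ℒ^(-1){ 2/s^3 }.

f(t) = t^2

Since L{t^2} = 2!/s^3 = 2/s^3, the inverse is t^2.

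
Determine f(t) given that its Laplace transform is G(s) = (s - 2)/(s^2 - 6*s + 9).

f(t) = t*exp(3*t) + exp(3*t)

Factor the denominator: s^2 - 6*s + 9 = (s - 3)^2.
Partial fraction decomposition gives [1/(s - 3)] + [(s - 3)^(-2)].
Invert each term: 1/(s - 3) ↔ e^(3t); 1/(s - 3)^2 ↔ t·e^(3t).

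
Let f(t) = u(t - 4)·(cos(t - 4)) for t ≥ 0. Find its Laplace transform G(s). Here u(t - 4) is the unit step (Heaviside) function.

By the second shifting theorem, L{u(t - c)·g(t - c)} = e^(-cs)·H(s) with c = 4 and H(s) = L{g(t)}.
L{cos(t)} = s/(s^2 + 1).

G(s) = s*exp(-4*s)/(s^2 + 1)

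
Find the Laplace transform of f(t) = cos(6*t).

s/(s^2 + 36)

L{cos(6t)} = s/(s^2 + 36).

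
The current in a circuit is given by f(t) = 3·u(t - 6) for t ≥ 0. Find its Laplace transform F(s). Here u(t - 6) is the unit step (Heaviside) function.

By the second shifting theorem, L{u(t - c)·g(t - c)} = e^(-cs)·G(s) with c = 6 and G(s) = L{g(t)}.
L{3} = 3/s.

F(s) = 3*exp(-6*s)/s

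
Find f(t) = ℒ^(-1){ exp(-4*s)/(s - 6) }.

f(t) = Heaviside(t - 4)*(exp(6*t - 24))

The factor e^(-4s) signals a time shift by c = 4 (second shifting theorem).
L{e^(6t)} = 1/(s - 6), so L^-1{1/(s - 6)} = exp(6*t).
Hence the inverse is u(t - 4) times that function evaluated at t - 4.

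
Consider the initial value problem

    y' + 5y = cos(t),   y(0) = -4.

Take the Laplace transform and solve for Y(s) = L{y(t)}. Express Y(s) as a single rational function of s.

Transform both sides with L{·}.
The derivative rules (L{y'} = sY - y(0) = sY - (-4)) turn the left side into (s + 5)Y - (-4).
The right side is L{cos(t)} = s/(s^2 + 1).
So (s + 5)Y = s/(s^2 + 1) + (-4).
Solve for Y(s) and write it as one ratio of polynomials.

Y(s) = (-4*s^2 + s - 4)/(s^3 + 5*s^2 + s + 5)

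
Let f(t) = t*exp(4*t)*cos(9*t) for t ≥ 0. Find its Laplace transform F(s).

L{cos(9t)} = s/(s^2 + 81).
Multiplying by e^(4t) shifts s → s - 4, so L{exp(4*t)*cos(9*t)} = (s - 4)/((s - 4)^2 + 81).
Then apply L{t·g(t)} = -d/ds[G(s)] with G(s) = (s - 4)/((s - 4)^2 + 81):
differentiating 1 time and applying the sign gives (s - 13)*(s + 5)/(s^2 - 8*s + 97)^2.

F(s) = (s - 13)*(s + 5)/(s^2 - 8*s + 97)^2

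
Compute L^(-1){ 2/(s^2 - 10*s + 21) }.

Rewrite the denominator: s^2 - 10*s + 21 = (s - 5)^2 - 4.
The form in (s - 5) signals a first-shifting-theorem factor e^(5t).
Since L{sinh(2t)} = 2/(s^2 - 4), the inverse is e^(5*t)*sinh(2*t).

exp(5*t)*sinh(2*t)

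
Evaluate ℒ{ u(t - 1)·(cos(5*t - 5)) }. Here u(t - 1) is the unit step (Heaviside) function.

s*exp(-s)/(s^2 + 25)

By the second shifting theorem, L{u(t - c)·g(t - c)} = e^(-cs)·G(s) with c = 1 and G(s) = L{g(t)}.
L{cos(5t)} = s/(s^2 + 25).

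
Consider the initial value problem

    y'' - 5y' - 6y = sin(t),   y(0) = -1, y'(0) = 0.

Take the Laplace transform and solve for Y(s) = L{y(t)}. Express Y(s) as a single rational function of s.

Y(s) = (-s^3 + 5*s^2 - s + 6)/(s^4 - 5*s^3 - 5*s^2 - 5*s - 6)

Transform both sides with L{·}.
With L{y''} = s^2 Y - s·y(0) - y'(0) and L{y'} = sY - y(0), with y(0) = -1, y'(0) = 0: the LHS transforms to (s^2 - 5*s - 6)Y - (-s + 5).
The right side is L{sin(t)} = 1/(s^2 + 1).
So (s^2 - 5*s - 6)Y = 1/(s^2 + 1) + (-s + 5).
Solve for Y(s) and write it as one ratio of polynomials.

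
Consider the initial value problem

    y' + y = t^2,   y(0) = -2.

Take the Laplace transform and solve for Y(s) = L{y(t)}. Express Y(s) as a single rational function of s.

Laplace-transform each side.
With L{y'} = sY - y(0) = sY - (-2): the LHS transforms to (s + 1)Y - (-2).
The right side is L{t^2} = 2/s^3.
So (s + 1)Y = 2/s^3 + (-2).
Isolate Y and clear denominators.

Y(s) = (-2*s^3 + 2)/(s^4 + s^3)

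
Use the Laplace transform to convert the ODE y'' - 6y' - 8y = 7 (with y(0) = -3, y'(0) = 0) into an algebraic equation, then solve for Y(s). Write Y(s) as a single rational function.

Y(s) = (-3*s^2 + 18*s + 7)/(s^3 - 6*s^2 - 8*s)

Transform both sides with L{·}.
With L{y''} = s^2 Y - s·y(0) - y'(0) and L{y'} = sY - y(0), with y(0) = -3, y'(0) = 0: the LHS transforms to (s^2 - 6*s - 8)Y - (-3*s + 18).
The right side is L{7} = 7/s.
So (s^2 - 6*s - 8)Y = 7/s + (-3*s + 18).
Isolate Y and clear denominators.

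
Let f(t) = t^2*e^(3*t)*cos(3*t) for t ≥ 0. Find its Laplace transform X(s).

X(s) = 2*(s - 3)*(s^2 - 6*s - 18)/(s^2 - 6*s + 18)^3

L{cos(3t)} = s/(s^2 + 9).
Multiplying by e^(3t) shifts s → s - 3, so L{e^(3*t)*cos(3*t)} = (s - 3)/((s - 3)^2 + 9).
Then apply L{t^2·g(t)} = (-1)^2 d^2/ds^2[G(s)] with G(s) = (s - 3)/((s - 3)^2 + 9):
differentiating 2 times and applying the sign gives 2*(s - 3)*(s^2 - 6*s - 18)/(s^2 - 6*s + 18)^3.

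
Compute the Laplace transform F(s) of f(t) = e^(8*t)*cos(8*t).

F(s) = (s - 8)/((s - 8)^2 + 64)

L{cos(8t)} = s/(s^2 + 64).
By the first shifting theorem, multiplying by e^(8t) replaces s with s - 8.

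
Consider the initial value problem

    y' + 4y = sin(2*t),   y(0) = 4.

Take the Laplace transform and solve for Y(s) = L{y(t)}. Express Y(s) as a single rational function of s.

Y(s) = (4*s^2 + 18)/(s^3 + 4*s^2 + 4*s + 16)

Transform both sides with L{·}.
Using L{y'} = sY - y(0) = sY - 4, the left side becomes (s + 4)Y - (4).
The right side is L{sin(2*t)} = 2/(s^2 + 4).
So (s + 4)Y = 2/(s^2 + 4) + (4).
Isolate Y and clear denominators.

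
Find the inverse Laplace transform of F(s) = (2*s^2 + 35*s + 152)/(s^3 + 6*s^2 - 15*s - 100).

Factor the denominator: s^3 + 6*s^2 - 15*s - 100 = (s - 4)*(s + 5)^2.
Partial fraction decomposition gives [-2/(s + 5)] + [-3/(s + 5)^2] + [4/(s - 4)].
Invert each term: -2/(s + 5) ↔ -2e^(-5t); -3/(s + 5)^2 ↔ -3t·e^(-5t); 4/(s - 4) ↔ 4e^(4t).

-3*t*exp(-5*t) + 4*exp(4*t) - 2*exp(-5*t)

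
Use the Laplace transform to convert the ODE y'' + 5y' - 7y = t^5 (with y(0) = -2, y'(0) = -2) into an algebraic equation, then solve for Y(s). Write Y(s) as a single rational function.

Y(s) = (-2*s^7 - 12*s^6 + 120)/(s^8 + 5*s^7 - 7*s^6)

Laplace-transform each side.
Using L{y''} = s^2 Y - s·y(0) - y'(0) and L{y'} = sY - y(0), with y(0) = -2, y'(0) = -2, the left side becomes (s^2 + 5*s - 7)Y - (-2*s - 12).
The right side is L{t^5} = 120/s^6.
So (s^2 + 5*s - 7)Y = 120/s^6 + (-2*s - 12).
Isolate Y and clear denominators.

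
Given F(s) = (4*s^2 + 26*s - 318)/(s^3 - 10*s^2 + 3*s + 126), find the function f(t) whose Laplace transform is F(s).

Factor the denominator: s^3 - 10*s^2 + 3*s + 126 = (s - 7)*(s - 6)*(s + 3).
Partial fraction decomposition gives [6/(s - 7)] + [-4/(s + 3)] + [2/(s - 6)].
Invert each term: 6/(s - 7) ↔ 6e^(7t); -4/(s + 3) ↔ -4e^(-3t); 2/(s - 6) ↔ 2e^(6t).

f(t) = 6*exp(7*t) + 2*exp(6*t) - 4*exp(-3*t)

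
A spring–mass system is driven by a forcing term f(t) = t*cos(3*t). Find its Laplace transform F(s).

F(s) = (s - 3)*(s + 3)/(s^2 + 9)^2

L{cos(3t)} = s/(s^2 + 9).
Then apply L{t·g(t)} = -d/ds[G(s)] with G(s) = s/(s^2 + 9):
differentiating 1 time and applying the sign gives (s - 3)*(s + 3)/(s^2 + 9)^2.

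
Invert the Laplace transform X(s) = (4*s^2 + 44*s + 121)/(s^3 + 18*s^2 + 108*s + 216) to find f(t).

f(t) = t^2*exp(-6*t)/2 - 4*t*exp(-6*t) + 4*exp(-6*t)

Factor the denominator: s^3 + 18*s^2 + 108*s + 216 = (s + 6)^3.
Partial fraction decomposition gives [4/(s + 6)] + [-4/(s + 6)^2] + [(s + 6)^(-3)].
Invert each term: 4/(s + 6) ↔ 4e^(-6t); -4/(s + 6)^2 ↔ -4t·e^(-6t); 1/(s + 6)^3 ↔ (1/2)t^2·e^(-6t).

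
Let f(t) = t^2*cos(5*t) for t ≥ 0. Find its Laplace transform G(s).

L{cos(5t)} = s/(s^2 + 25).
Then apply L{t^2·g(t)} = (-1)^2 d^2/ds^2[H(s)] with H(s) = s/(s^2 + 25):
differentiating 2 times and applying the sign gives 2*s*(s^2 - 75)/(s^2 + 25)^3.

G(s) = 2*s*(s^2 - 75)/(s^2 + 25)^3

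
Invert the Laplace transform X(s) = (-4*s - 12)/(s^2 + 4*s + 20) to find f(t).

f(t) = -exp(-2*t)*sin(4*t) - 4*exp(-2*t)*cos(4*t)

Complete the square in the denominator: s^2 + 4*s + 20 = (s + 2)^2 + 4^2.
Split the numerator to match: -4*s - 12 = -4·(s + 2) - 1·4.
Invert each term: -4·(s + 2)/((s + 2)^2 + 16) ↔ -4e^(-2t)cos(4t); -1·4/((s + 2)^2 + 16) ↔ -e^(-2t)sin(4t).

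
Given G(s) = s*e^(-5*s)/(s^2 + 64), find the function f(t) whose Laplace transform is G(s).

f(t) = Heaviside(t - 5)*(cos(8*t - 40))

The factor e^(-5s) signals a time shift by c = 5 (second shifting theorem).
L{cos(8t)} = s/(s^2 + 64), so L^-1{s/(s^2 + 64)} = cos(8*t).
Hence the inverse is u(t - 5) times that function evaluated at t - 5.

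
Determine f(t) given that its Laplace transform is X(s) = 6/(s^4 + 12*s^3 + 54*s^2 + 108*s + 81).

Rewrite the denominator: s^4 + 12*s^3 + 54*s^2 + 108*s + 81 = (s + 3)^4.
The form in (s + 3) signals a first-shifting-theorem factor e^(-3t).
Since L{t^3} = 3!/s^4 = 6/s^4, the inverse is t^3*exp(-3*t).

f(t) = t^3*exp(-3*t)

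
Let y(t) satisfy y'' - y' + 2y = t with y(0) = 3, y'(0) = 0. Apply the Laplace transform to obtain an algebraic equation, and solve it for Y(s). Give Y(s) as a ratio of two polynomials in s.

Laplace-transform each side.
With L{y''} = s^2 Y - s·y(0) - y'(0) and L{y'} = sY - y(0), with y(0) = 3, y'(0) = 0: the LHS transforms to (s^2 - s + 2)Y - (3*s - 3).
The right side is L{t} = s^(-2).
So (s^2 - s + 2)Y = s^(-2) + (3*s - 3).
Divide through and combine into a single rational function.

Y(s) = (3*s^3 - 3*s^2 + 1)/(s^4 - s^3 + 2*s^2)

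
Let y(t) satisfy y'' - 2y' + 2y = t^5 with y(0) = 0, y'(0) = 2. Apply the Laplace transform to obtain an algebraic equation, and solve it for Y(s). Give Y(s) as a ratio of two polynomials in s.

Y(s) = (2*s^6 + 120)/(s^8 - 2*s^7 + 2*s^6)

Laplace-transform each side.
With L{y''} = s^2 Y - s·y(0) - y'(0) and L{y'} = sY - y(0), with y(0) = 0, y'(0) = 2: the LHS transforms to (s^2 - 2*s + 2)Y - (2).
The right side is L{t^5} = 120/s^6.
So (s^2 - 2*s + 2)Y = 120/s^6 + (2).
Solve for Y(s) and write it as one ratio of polynomials.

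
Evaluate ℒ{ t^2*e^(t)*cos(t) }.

L{cos(t)} = s/(s^2 + 1).
Multiplying by e^(t) shifts s → s - 1, so L{e^(t)*cos(t)} = (s - 1)/((s - 1)^2 + 1).
Then apply L{t^2·g(t)} = (-1)^2 d^2/ds^2[G(s)] with G(s) = (s - 1)/((s - 1)^2 + 1):
differentiating 2 times and applying the sign gives 2*(s - 1)*(s^2 - 2*s - 2)/(s^2 - 2*s + 2)^3.

2*(s - 1)*(s^2 - 2*s - 2)/(s^2 - 2*s + 2)^3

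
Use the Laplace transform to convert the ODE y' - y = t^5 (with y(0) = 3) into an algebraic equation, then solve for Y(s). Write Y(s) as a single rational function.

Y(s) = (3*s^6 + 120)/(s^7 - s^6)

Laplace-transform each side.
With L{y'} = sY - y(0) = sY - 3: the LHS transforms to (s - 1)Y - (3).
The right side is L{t^5} = 120/s^6.
So (s - 1)Y = 120/s^6 + (3).
Solve for Y(s) and write it as one ratio of polynomials.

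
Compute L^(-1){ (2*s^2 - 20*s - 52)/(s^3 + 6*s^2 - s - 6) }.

-5*exp(t) + 3*exp(-t) + 4*exp(-6*t)

Factor the denominator: s^3 + 6*s^2 - s - 6 = (s - 1)*(s + 1)*(s + 6).
Partial fraction decomposition gives [4/(s + 6)] + [-5/(s - 1)] + [3/(s + 1)].
Invert each term: 4/(s + 6) ↔ 4e^(-6t); -5/(s - 1) ↔ -5e^(t); 3/(s + 1) ↔ 3e^(-t).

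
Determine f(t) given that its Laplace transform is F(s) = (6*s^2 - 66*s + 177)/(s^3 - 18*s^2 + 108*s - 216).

f(t) = -3*t^2*exp(6*t)/2 + 6*t*exp(6*t) + 6*exp(6*t)

Factor the denominator: s^3 - 18*s^2 + 108*s - 216 = (s - 6)^3.
Partial fraction decomposition gives [6/(s - 6)] + [6/(s - 6)^2] + [-3/(s - 6)^3].
Invert each term: 6/(s - 6) ↔ 6e^(6t); 6/(s - 6)^2 ↔ 6t·e^(6t); -3/(s - 6)^3 ↔ (-3/2)t^2·e^(6t).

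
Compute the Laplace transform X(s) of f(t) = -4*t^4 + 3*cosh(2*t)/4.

The transform is linear, so treat each term independently.
(-4)·[L{t^4} = 4!/s^5 = 24/s^5]; (3/4)·[L{cosh(2t)} = s/(s^2 - 4)].

X(s) = 3*s/(4*(s^2 - 4)) - 96/s^5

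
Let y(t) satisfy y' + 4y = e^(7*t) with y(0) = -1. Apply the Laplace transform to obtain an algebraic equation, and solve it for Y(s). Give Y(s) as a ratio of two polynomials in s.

Laplace-transform each side.
Using L{y'} = sY - y(0) = sY - (-1), the left side becomes (s + 4)Y - (-1).
The right side is L{e^(7*t)} = 1/(s - 7).
So (s + 4)Y = 1/(s - 7) + (-1).
Isolate Y and clear denominators.

Y(s) = (-s + 8)/(s^2 - 3*s - 28)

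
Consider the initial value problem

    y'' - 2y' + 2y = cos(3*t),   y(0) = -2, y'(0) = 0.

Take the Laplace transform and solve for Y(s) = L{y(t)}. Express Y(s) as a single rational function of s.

Y(s) = (-2*s^3 + 4*s^2 - 17*s + 36)/(s^4 - 2*s^3 + 11*s^2 - 18*s + 18)

Transform both sides with L{·}.
The derivative rules (L{y''} = s^2 Y - s·y(0) - y'(0) and L{y'} = sY - y(0), with y(0) = -2, y'(0) = 0) turn the left side into (s^2 - 2*s + 2)Y - (-2*s + 4).
The right side is L{cos(3*t)} = s/(s^2 + 9).
So (s^2 - 2*s + 2)Y = s/(s^2 + 9) + (-2*s + 4).
Isolate Y and clear denominators.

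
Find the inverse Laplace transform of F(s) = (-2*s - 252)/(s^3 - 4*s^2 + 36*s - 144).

-5*exp(4*t) + 3*sin(6*t) + 5*cos(6*t)

Factor the denominator: s^3 - 4*s^2 + 36*s - 144 = (s - 4)*(s^2 + 36).
Partial fraction decomposition gives [-5/(s - 4)] + [5*s/(s^2 + 36)] + [18/(s^2 + 36)].
Invert each term: -5/(s - 4) ↔ -5e^(4t); 5·s/(s^2 + 36) ↔ 5cos(6t); 3·6/(s^2 + 36) ↔ 3sin(6t).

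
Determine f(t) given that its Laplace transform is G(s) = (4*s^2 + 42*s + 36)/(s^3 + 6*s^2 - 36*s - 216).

f(t) = 6*t*exp(-6*t) + 3*exp(6*t) + exp(-6*t)

Factor the denominator: s^3 + 6*s^2 - 36*s - 216 = (s - 6)*(s + 6)^2.
Partial fraction decomposition gives [1/(s + 6)] + [6/(s + 6)^2] + [3/(s - 6)].
Invert each term: 1/(s + 6) ↔ e^(-6t); 6/(s + 6)^2 ↔ 6t·e^(-6t); 3/(s - 6) ↔ 3e^(6t).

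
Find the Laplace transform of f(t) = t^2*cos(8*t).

2*s*(s^2 - 192)/(s^2 + 64)^3

L{cos(8t)} = s/(s^2 + 64).
Then apply L{t^2·g(t)} = (-1)^2 d^2/ds^2[G(s)] with G(s) = s/(s^2 + 64):
differentiating 2 times and applying the sign gives 2*s*(s^2 - 192)/(s^2 + 64)^3.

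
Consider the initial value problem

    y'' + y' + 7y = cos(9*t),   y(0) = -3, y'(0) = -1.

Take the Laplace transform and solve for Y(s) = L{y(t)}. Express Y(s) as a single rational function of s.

Take the Laplace transform of both sides.
The derivative rules (L{y''} = s^2 Y - s·y(0) - y'(0) and L{y'} = sY - y(0), with y(0) = -3, y'(0) = -1) turn the left side into (s^2 + s + 7)Y - (-3*s - 4).
The right side is L{cos(9*t)} = s/(s^2 + 81).
So (s^2 + s + 7)Y = s/(s^2 + 81) + (-3*s - 4).
Solve for Y(s) and write it as one ratio of polynomials.

Y(s) = (-3*s^3 - 4*s^2 - 242*s - 324)/(s^4 + s^3 + 88*s^2 + 81*s + 567)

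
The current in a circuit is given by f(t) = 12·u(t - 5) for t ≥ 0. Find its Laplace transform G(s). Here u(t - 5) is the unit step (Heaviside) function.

By the second shifting theorem, L{u(t - c)·g(t - c)} = e^(-cs)·H(s) with c = 5 and H(s) = L{g(t)}.
L{12} = 12/s.

G(s) = 12*exp(-5*s)/s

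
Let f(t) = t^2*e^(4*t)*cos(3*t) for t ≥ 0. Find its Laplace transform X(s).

X(s) = 2*(s - 4)*(s^2 - 8*s - 11)/(s^2 - 8*s + 25)^3

L{cos(3t)} = s/(s^2 + 9).
Multiplying by e^(4t) shifts s → s - 4, so L{e^(4*t)*cos(3*t)} = (s - 4)/((s - 4)^2 + 9).
Then apply L{t^2·g(t)} = (-1)^2 d^2/ds^2[G(s)] with G(s) = (s - 4)/((s - 4)^2 + 9):
differentiating 2 times and applying the sign gives 2*(s - 4)*(s^2 - 8*s - 11)/(s^2 - 8*s + 25)^3.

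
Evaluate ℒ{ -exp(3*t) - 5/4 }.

-1/(s - 3) - 5/(4*s)

The transform is linear, so treat each term independently.
L{-5/4} = (-5/4)/s; (-1)·[L{e^(3t)} = 1/(s - 3)].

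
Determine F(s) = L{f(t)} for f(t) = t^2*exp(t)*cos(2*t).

F(s) = 2*(s - 1)*(s^2 - 2*s - 11)/(s^2 - 2*s + 5)^3

L{cos(2t)} = s/(s^2 + 4).
Multiplying by e^(t) shifts s → s - 1, so L{exp(t)*cos(2*t)} = (s - 1)/((s - 1)^2 + 4).
Then apply L{t^2·g(t)} = (-1)^2 d^2/ds^2[G(s)] with G(s) = (s - 1)/((s - 1)^2 + 4):
differentiating 2 times and applying the sign gives 2*(s - 1)*(s^2 - 2*s - 11)/(s^2 - 2*s + 5)^3.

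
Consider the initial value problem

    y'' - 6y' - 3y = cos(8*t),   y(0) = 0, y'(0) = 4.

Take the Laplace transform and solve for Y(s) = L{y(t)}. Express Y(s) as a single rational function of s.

Take the Laplace transform of both sides.
Using L{y''} = s^2 Y - s·y(0) - y'(0) and L{y'} = sY - y(0), with y(0) = 0, y'(0) = 4, the left side becomes (s^2 - 6*s - 3)Y - (4).
The right side is L{cos(8*t)} = s/(s^2 + 64).
So (s^2 - 6*s - 3)Y = s/(s^2 + 64) + (4).
Solve for Y(s) and write it as one ratio of polynomials.

Y(s) = (4*s^2 + s + 256)/(s^4 - 6*s^3 + 61*s^2 - 384*s - 192)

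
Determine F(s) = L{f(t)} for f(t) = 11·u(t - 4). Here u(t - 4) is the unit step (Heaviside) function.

F(s) = 11*exp(-4*s)/s

By the second shifting theorem, L{u(t - c)·g(t - c)} = e^(-cs)·G(s) with c = 4 and G(s) = L{g(t)}.
L{11} = 11/s.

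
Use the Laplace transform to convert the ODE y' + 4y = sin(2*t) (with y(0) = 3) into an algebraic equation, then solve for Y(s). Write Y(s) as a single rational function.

Y(s) = (3*s^2 + 14)/(s^3 + 4*s^2 + 4*s + 16)

Laplace-transform each side.
With L{y'} = sY - y(0) = sY - 3: the LHS transforms to (s + 4)Y - (3).
The right side is L{sin(2*t)} = 2/(s^2 + 4).
So (s + 4)Y = 2/(s^2 + 4) + (3).
Solve for Y(s) and write it as one ratio of polynomials.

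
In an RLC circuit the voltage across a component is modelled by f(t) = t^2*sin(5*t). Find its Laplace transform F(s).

L{sin(5t)} = 5/(s^2 + 25).
Then apply L{t^2·g(t)} = (-1)^2 d^2/ds^2[G(s)] with G(s) = 5/(s^2 + 25):
differentiating 2 times and applying the sign gives 10*(3*s^2 - 25)/(s^2 + 25)^3.

F(s) = 10*(3*s^2 - 25)/(s^2 + 25)^3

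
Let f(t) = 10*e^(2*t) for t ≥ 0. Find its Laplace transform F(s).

F(s) = 10/(s - 2)

L{10} = 10/s.
By the first shifting theorem, multiplying by e^(2t) replaces s with s - 2.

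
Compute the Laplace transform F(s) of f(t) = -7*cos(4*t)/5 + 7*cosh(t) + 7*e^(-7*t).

F(s) = -7*s/(5*(s^2 + 16)) + 7*s/(s^2 - 1) + 7/(s + 7)

Apply the Laplace transform termwise.
(-7/5)·[L{cos(4t)} = s/(s^2 + 16)]; (7)·[L{e^(-7t)} = 1/(s + 7)]; (7)·[L{cosh(t)} = s/(s^2 - 1)].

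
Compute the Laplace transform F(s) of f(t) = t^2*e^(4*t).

F(s) = 2/(s - 4)^3

L{e^(4t)} = 1/(s - 4).
Then apply L{t^2·g(t)} = (-1)^2 d^2/ds^2[G(s)] with G(s) = 1/(s - 4):
differentiating 2 times and applying the sign gives 2/(s - 4)^3.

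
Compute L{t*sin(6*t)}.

12*s/(s^2 + 36)^2

L{sin(6t)} = 6/(s^2 + 36).
Then apply L{t·g(t)} = -d/ds[G(s)] with G(s) = 6/(s^2 + 36):
differentiating 1 time and applying the sign gives 12*s/(s^2 + 36)^2.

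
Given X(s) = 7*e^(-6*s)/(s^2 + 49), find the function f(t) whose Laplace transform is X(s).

f(t) = Heaviside(t - 6)*(sin(7*t - 42))

The factor e^(-6s) signals a time shift by c = 6 (second shifting theorem).
L{sin(7t)} = 7/(s^2 + 49), so L^-1{7/(s^2 + 49)} = sin(7*t).
Hence the inverse is u(t - 6) times that function evaluated at t - 6.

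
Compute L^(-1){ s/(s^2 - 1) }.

cosh(t)

Since L{cosh(t)} = s/(s^2 - 1), the inverse is cosh(t).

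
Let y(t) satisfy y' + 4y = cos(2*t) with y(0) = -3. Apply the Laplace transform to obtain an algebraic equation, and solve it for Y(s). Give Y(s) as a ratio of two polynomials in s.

Take the Laplace transform of both sides.
With L{y'} = sY - y(0) = sY - (-3): the LHS transforms to (s + 4)Y - (-3).
The right side is L{cos(2*t)} = s/(s^2 + 4).
So (s + 4)Y = s/(s^2 + 4) + (-3).
Divide through and combine into a single rational function.

Y(s) = (-3*s^2 + s - 12)/(s^3 + 4*s^2 + 4*s + 16)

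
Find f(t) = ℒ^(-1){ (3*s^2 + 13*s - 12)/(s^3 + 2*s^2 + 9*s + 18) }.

Factor the denominator: s^3 + 2*s^2 + 9*s + 18 = (s + 2)*(s^2 + 9).
Partial fraction decomposition gives [-2/(s + 2)] + [5*s/(s^2 + 9)] + [3/(s^2 + 9)].
Invert each term: -2/(s + 2) ↔ -2e^(-2t); 5·s/(s^2 + 9) ↔ 5cos(3t); 1·3/(s^2 + 9) ↔ sin(3t).

f(t) = sin(3*t) + 5*cos(3*t) - 2*exp(-2*t)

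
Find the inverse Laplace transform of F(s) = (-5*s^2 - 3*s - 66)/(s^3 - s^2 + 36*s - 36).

Factor the denominator: s^3 - s^2 + 36*s - 36 = (s - 1)*(s^2 + 36).
Partial fraction decomposition gives [-2/(s - 1)] + [-3*s/(s^2 + 36)] + [-6/(s^2 + 36)].
Invert each term: -2/(s - 1) ↔ -2e^(t); -3·s/(s^2 + 36) ↔ -3cos(6t); -1·6/(s^2 + 36) ↔ -sin(6t).

-2*exp(t) - sin(6*t) - 3*cos(6*t)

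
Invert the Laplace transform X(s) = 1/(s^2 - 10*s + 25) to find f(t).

Rewrite the denominator: s^2 - 10*s + 25 = (s - 5)^2.
The form in (s - 5) signals a first-shifting-theorem factor e^(5t).
Since L{t} = 1!/s^2 = 1/s^2, the inverse is t*e^(5*t).

f(t) = t*exp(5*t)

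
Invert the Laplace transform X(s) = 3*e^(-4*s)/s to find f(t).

f(t) = Heaviside(t - 4)*(3)

The factor e^(-4s) signals a time shift by c = 4 (second shifting theorem).
L{3} = 3/s, so L^-1{3/s} = 3.
Hence the inverse is u(t - 4) times that function evaluated at t - 4.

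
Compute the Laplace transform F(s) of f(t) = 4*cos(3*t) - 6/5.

F(s) = 4*s/(s^2 + 9) - 6/(5*s)

The transform is linear, so treat each term independently.
L{-6/5} = (-6/5)/s; (4)·[L{cos(3t)} = s/(s^2 + 9)].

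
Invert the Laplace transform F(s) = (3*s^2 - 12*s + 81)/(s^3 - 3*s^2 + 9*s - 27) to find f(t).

f(t) = 4*exp(3*t) - 5*sin(3*t) - cos(3*t)

Factor the denominator: s^3 - 3*s^2 + 9*s - 27 = (s - 3)*(s^2 + 9).
Partial fraction decomposition gives [4/(s - 3)] + [-s/(s^2 + 9)] + [-15/(s^2 + 9)].
Invert each term: 4/(s - 3) ↔ 4e^(3t); -1·s/(s^2 + 9) ↔ -cos(3t); -5·3/(s^2 + 9) ↔ -5sin(3t).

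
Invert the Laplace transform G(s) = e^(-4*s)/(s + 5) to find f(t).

f(t) = Heaviside(t - 4)*(exp(-5*t + 20))

The factor e^(-4s) signals a time shift by c = 4 (second shifting theorem).
L{e^(-5t)} = 1/(s + 5), so L^-1{1/(s + 5)} = e^(-5*t).
Hence the inverse is u(t - 4) times that function evaluated at t - 4.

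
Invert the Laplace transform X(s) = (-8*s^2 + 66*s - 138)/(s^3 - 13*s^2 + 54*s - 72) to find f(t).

f(t) = -5*exp(6*t) + exp(4*t) - 4*exp(3*t)

Factor the denominator: s^3 - 13*s^2 + 54*s - 72 = (s - 6)*(s - 4)*(s - 3).
Partial fraction decomposition gives [-4/(s - 3)] + [1/(s - 4)] + [-5/(s - 6)].
Invert each term: -4/(s - 3) ↔ -4e^(3t); 1/(s - 4) ↔ e^(4t); -5/(s - 6) ↔ -5e^(6t).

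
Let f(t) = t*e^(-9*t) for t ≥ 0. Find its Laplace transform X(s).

L{e^(-9t)} = 1/(s + 9).
Then apply L{t·g(t)} = -d/ds[G(s)] with G(s) = 1/(s + 9):
differentiating 1 time and applying the sign gives (s + 9)^(-2).

X(s) = (s + 9)^(-2)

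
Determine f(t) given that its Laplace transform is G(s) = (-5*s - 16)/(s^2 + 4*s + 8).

Complete the square in the denominator: s^2 + 4*s + 8 = (s + 2)^2 + 2^2.
Split the numerator to match: -5*s - 16 = -5·(s + 2) - 3·2.
Invert each term: -5·(s + 2)/((s + 2)^2 + 4) ↔ -5e^(-2t)cos(2t); -3·2/((s + 2)^2 + 4) ↔ -3e^(-2t)sin(2t).

f(t) = -3*exp(-2*t)*sin(2*t) - 5*exp(-2*t)*cos(2*t)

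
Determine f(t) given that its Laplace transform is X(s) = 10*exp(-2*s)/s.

The factor e^(-2s) signals a time shift by c = 2 (second shifting theorem).
L{10} = 10/s, so L^-1{10/s} = 10.
Hence the inverse is u(t - 2) times that function evaluated at t - 2.

f(t) = Heaviside(t - 2)*(10)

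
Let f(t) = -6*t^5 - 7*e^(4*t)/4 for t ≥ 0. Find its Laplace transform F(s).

The transform is linear, so treat each term independently.
(-6)·[L{t^5} = 5!/s^6 = 120/s^6]; (-7/4)·[L{e^(4t)} = 1/(s - 4)].

F(s) = -7/(4*(s - 4)) - 720/s^6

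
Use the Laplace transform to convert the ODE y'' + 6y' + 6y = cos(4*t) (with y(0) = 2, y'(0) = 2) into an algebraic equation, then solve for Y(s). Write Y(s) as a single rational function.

Y(s) = (2*s^3 + 14*s^2 + 33*s + 224)/(s^4 + 6*s^3 + 22*s^2 + 96*s + 96)

Take the Laplace transform of both sides.
The derivative rules (L{y''} = s^2 Y - s·y(0) - y'(0) and L{y'} = sY - y(0), with y(0) = 2, y'(0) = 2) turn the left side into (s^2 + 6*s + 6)Y - (2*s + 14).
The right side is L{cos(4*t)} = s/(s^2 + 16).
So (s^2 + 6*s + 6)Y = s/(s^2 + 16) + (2*s + 14).
Isolate Y and clear denominators.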